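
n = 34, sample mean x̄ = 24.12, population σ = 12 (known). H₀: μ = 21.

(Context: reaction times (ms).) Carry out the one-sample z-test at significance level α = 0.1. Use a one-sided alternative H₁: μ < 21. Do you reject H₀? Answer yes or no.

SE = σ/√n = 12/√34 = 2.0580
z = (x̄−μ₀)/SE = (24.12−21)/2.0580 = 1.5160
p-value (one-sided, H₁ less) = 0.93525
At α=0.1: p ≥ α → fail to reject H₀

reject H₀: no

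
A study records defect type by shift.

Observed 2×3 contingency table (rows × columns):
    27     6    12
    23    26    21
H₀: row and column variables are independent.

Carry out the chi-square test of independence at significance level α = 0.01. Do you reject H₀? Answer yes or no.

reject H₀: yes

Row totals [45, 70], col totals [50, 32, 33], n=115
χ² = (27−19.57)²/19.57 + (6−12.52)²/12.52 + (12−12.91)²/12.91 + (23−30.43)²/30.43 + (26−19.48)²/19.48 + (21−20.09)²/20.09 = 10.3278
df = 2
p-value (upper-tail) = 0.00572
At α=0.01: p < α → reject H₀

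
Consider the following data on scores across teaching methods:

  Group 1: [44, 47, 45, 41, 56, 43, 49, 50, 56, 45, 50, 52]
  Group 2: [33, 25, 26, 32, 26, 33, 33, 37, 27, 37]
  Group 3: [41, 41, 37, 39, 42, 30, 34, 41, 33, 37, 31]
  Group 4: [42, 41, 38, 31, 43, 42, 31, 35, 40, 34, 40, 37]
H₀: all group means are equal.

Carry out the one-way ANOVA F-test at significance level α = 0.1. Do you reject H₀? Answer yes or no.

Group means [48.17, 30.90, 36.91, 37.83], grand mean 38.822
SSB = Σnᵢ(x̄ᵢ−x̄)² = 1727.435; SSW = ΣΣ(x−x̄ᵢ)² = 833.142
MSB = 1727.435/3 = 575.8118; MSW = 833.142/41 = 20.3205
F = MSB/MSW = 28.3364
df = (3, 41)
p-value (upper-tail) = 0.00000
At α=0.1: p < α → reject H₀

reject H₀: yes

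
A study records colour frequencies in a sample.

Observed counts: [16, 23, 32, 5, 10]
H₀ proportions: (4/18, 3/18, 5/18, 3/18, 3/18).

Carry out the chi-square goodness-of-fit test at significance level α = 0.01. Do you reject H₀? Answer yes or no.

reject H₀: yes

n = 86; E_i = n·p_i = [19.11, 14.33, 23.89, 14.33, 14.33]
χ² = (16−19.11)²/19.11 + (23−14.33)²/14.33 + (32−23.89)²/23.89 + (5−14.33)²/14.33 + (10−14.33)²/14.33 = 15.8884
df = 4
p-value (upper-tail) = 0.00317
At α=0.01: p < α → reject H₀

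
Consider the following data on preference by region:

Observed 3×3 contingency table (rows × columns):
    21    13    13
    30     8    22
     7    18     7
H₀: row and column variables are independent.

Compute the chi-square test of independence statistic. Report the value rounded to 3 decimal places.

Row totals [47, 60, 32], col totals [58, 39, 42], n=139
χ² = (21−19.61)²/19.61 + (13−13.19)²/13.19 + (13−14.20)²/14.20 + (30−25.04)²/25.04 + (8−16.83)²/16.83 + (22−18.13)²/18.13 + (7−13.35)²/13.35 + (18−8.98)²/8.98 + (7−9.67)²/9.67 = 19.4734
df = 4

test statistic = 19.473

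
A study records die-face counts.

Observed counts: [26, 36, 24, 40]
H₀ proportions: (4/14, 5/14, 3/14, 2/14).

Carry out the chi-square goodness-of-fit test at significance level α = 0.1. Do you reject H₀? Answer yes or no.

n = 126; E_i = n·p_i = [36.00, 45.00, 27.00, 18.00]
χ² = (26−36.00)²/36.00 + (36−45.00)²/45.00 + (24−27.00)²/27.00 + (40−18.00)²/18.00 = 31.8000
df = 3
p-value (upper-tail) = 0.00000
At α=0.1: p < α → reject H₀

reject H₀: yes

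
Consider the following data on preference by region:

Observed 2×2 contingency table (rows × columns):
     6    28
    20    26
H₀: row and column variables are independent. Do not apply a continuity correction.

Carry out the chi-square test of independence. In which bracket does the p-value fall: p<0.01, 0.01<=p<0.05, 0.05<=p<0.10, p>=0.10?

Row totals [34, 46], col totals [26, 54], n=80
χ² = (6−11.05)²/11.05 + (28−22.95)²/22.95 + (20−14.95)²/14.95 + (26−31.05)²/31.05 = 5.9463
df = 1
p-value (upper-tail) = 0.01475
→ bracket: 0.01<=p<0.05

p-value bracket: 0.01<=p<0.05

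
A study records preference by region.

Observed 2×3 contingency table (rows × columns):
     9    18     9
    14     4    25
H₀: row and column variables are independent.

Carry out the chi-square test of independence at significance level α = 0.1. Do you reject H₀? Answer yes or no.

reject H₀: yes

Row totals [36, 43], col totals [23, 22, 34], n=79
χ² = (9−10.48)²/10.48 + (18−10.03)²/10.03 + (9−15.49)²/15.49 + (14−12.52)²/12.52 + (4−11.97)²/11.97 + (25−18.51)²/18.51 = 17.0390
df = 2
p-value (upper-tail) = 0.00020
At α=0.1: p < α → reject H₀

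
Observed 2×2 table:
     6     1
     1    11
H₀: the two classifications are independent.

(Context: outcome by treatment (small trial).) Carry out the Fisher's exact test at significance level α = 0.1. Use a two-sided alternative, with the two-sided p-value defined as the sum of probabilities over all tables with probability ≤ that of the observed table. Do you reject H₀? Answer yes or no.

Margins: r₁=7, r₂=12, c₁=7, c₂=12, n=19
p_obs = C(7,6)·C(12,1)/C(19,7); sum pmf over tables with pmf ≤ p_obs
p-value (two-sided) = 0.00169
At α=0.1: p < α → reject H₀

reject H₀: yes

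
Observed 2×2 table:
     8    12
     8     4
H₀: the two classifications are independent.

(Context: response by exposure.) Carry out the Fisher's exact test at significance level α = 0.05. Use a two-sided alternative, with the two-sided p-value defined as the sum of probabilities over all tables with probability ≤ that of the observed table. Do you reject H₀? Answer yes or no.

Margins: r₁=20, r₂=12, c₁=16, c₂=16, n=32
p_obs = C(20,8)·C(12,8)/C(32,16); sum pmf over tables with pmf ≤ p_obs
p-value (two-sided) = 0.27337
At α=0.05: p ≥ α → fail to reject H₀

reject H₀: no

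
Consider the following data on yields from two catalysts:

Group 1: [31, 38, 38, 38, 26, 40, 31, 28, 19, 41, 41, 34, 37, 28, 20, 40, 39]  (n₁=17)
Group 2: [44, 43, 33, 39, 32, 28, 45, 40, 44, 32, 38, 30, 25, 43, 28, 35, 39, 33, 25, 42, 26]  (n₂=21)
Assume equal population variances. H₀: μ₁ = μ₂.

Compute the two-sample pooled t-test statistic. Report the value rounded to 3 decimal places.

x̄₁=33.471, s₁=7.169, n₁=17
x̄₂=35.429, s₂=6.823, n₂=21
s_p² = [16·7.169² + 20·6.823²]/36 = 48.7049
SE = √(s_p²·(1/17+1/21)) = 2.2769
t = (33.471−35.429)/2.2769 = -0.8599
df = 36

test statistic = -0.860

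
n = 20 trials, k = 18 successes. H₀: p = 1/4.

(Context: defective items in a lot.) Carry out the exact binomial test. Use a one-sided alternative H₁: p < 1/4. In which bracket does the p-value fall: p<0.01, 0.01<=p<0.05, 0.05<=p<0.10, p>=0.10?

Exact binomial: n=20, k=18, p₀=1/4=0.2500
P(X≤18) from Σ C(n,i)·p₀^i·(1−p₀)^(n−i)
p-value (one-sided, H₁ less) = 1.00000
→ bracket: p>=0.10

p-value bracket: p>=0.10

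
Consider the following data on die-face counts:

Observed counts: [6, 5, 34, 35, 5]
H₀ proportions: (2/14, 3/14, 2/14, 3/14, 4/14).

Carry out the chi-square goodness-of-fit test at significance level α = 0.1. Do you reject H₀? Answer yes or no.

n = 85; E_i = n·p_i = [12.14, 18.21, 12.14, 18.21, 24.29]
χ² = (6−12.14)²/12.14 + (5−18.21)²/18.21 + (34−12.14)²/12.14 + (35−18.21)²/18.21 + (5−24.29)²/24.29 = 82.8216
df = 4
p-value (upper-tail) = 0.00000
At α=0.1: p < α → reject H₀

reject H₀: yes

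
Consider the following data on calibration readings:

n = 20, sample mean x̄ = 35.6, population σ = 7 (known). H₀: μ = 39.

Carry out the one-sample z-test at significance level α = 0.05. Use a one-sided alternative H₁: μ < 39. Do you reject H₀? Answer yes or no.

reject H₀: yes

SE = σ/√n = 7/√20 = 1.5652
z = (x̄−μ₀)/SE = (35.6−39)/1.5652 = -2.1722
p-value (one-sided, H₁ less) = 0.01492
At α=0.05: p < α → reject H₀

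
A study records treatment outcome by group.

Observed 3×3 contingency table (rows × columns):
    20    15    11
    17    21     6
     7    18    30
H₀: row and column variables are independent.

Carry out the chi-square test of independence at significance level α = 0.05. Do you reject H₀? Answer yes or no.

Row totals [46, 44, 55], col totals [44, 54, 47], n=145
χ² = (20−13.96)²/13.96 + (15−17.13)²/17.13 + (11−14.91)²/14.91 + (17−13.35)²/13.35 + (21−16.39)²/16.39 + (6−14.26)²/14.26 + (7−16.69)²/16.69 + (18−20.48)²/20.48 + (30−17.83)²/17.83 = 25.2252
df = 4
p-value (upper-tail) = 0.00005
At α=0.05: p < α → reject H₀

reject H₀: yes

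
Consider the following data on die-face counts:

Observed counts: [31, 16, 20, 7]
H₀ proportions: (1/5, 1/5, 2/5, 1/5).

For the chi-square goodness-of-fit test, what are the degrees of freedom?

df = k − 1 = 4 − 1 = 3

degrees of freedom = 3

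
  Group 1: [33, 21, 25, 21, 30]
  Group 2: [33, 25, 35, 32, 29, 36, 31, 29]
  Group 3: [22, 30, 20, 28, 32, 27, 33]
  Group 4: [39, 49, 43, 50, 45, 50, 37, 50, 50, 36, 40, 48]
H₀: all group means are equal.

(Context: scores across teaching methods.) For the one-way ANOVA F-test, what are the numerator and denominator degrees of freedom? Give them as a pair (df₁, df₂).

k = 4 groups, N = 32 total
df = (k−1, N−k) = (4−1, 32−4) = (3, 28)

degrees of freedom = [3, 28]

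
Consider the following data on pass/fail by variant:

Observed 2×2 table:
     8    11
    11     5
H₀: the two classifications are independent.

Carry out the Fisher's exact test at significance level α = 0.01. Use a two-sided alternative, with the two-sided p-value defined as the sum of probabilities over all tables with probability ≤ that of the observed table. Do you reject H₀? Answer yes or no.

reject H₀: no

Margins: r₁=19, r₂=16, c₁=19, c₂=16, n=35
p_obs = C(19,8)·C(16,11)/C(35,19); sum pmf over tables with pmf ≤ p_obs
p-value (two-sided) = 0.17591
At α=0.01: p ≥ α → fail to reject H₀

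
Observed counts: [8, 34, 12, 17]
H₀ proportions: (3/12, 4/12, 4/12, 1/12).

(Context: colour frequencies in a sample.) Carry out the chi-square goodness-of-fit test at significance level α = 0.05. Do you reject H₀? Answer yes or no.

reject H₀: yes

n = 71; E_i = n·p_i = [17.75, 23.67, 23.67, 5.92]
χ² = (8−17.75)²/17.75 + (34−23.67)²/23.67 + (12−23.67)²/23.67 + (17−5.92)²/5.92 = 36.3803
df = 3
p-value (upper-tail) = 0.00000
At α=0.05: p < α → reject H₀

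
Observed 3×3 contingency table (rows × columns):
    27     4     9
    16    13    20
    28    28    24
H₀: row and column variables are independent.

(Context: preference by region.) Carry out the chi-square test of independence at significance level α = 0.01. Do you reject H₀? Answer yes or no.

Row totals [40, 49, 80], col totals [71, 45, 53], n=169
χ² = (27−16.80)²/16.80 + (4−10.65)²/10.65 + (9−12.54)²/12.54 + (16−20.59)²/20.59 + (13−13.05)²/13.05 + (20−15.37)²/15.37 + (28−33.61)²/33.61 + (28−21.30)²/21.30 + (24−25.09)²/25.09 = 16.8483
df = 4
p-value (upper-tail) = 0.00207
At α=0.01: p < α → reject H₀

reject H₀: yes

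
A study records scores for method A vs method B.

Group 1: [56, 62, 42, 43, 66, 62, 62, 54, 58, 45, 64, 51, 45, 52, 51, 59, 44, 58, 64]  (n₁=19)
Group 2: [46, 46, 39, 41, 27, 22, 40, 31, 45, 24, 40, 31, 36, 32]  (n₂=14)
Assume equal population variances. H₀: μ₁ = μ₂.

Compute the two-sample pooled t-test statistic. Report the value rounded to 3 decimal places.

x̄₁=54.632, s₁=7.953, n₁=19
x̄₂=35.714, s₂=8.004, n₂=14
s_p² = [18·7.953² + 13·8.004²]/31 = 63.5896
SE = √(s_p²·(1/19+1/14)) = 2.8087
t = (54.632−35.714)/2.8087 = 6.7352
df = 31

test statistic = 6.735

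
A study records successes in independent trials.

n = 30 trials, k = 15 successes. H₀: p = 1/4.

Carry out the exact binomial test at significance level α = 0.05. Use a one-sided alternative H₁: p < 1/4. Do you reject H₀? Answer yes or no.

reject H₀: no

Exact binomial: n=30, k=15, p₀=1/4=0.2500
P(X≤15) from Σ C(n,i)·p₀^i·(1−p₀)^(n−i)
p-value (one-sided, H₁ less) = 0.99918
At α=0.05: p ≥ α → fail to reject H₀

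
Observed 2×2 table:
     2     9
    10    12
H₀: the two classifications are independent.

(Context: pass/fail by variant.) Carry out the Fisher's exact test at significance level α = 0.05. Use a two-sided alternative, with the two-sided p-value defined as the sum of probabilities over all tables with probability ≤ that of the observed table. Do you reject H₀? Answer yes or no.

reject H₀: no

Margins: r₁=11, r₂=22, c₁=12, c₂=21, n=33
p_obs = C(11,2)·C(22,10)/C(33,12); sum pmf over tables with pmf ≤ p_obs
p-value (two-sided) = 0.24922
At α=0.05: p ≥ α → fail to reject H₀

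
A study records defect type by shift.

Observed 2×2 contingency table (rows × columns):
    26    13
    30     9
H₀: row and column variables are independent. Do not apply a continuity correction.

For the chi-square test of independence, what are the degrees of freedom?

degrees of freedom = 1

df = (r−1)(c−1) = (2−1)·(2−1) = 1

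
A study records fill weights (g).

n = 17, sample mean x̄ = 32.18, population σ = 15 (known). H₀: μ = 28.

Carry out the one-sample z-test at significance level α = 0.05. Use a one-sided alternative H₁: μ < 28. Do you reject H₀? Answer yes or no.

SE = σ/√n = 15/√17 = 3.6380
z = (x̄−μ₀)/SE = (32.18−28)/3.6380 = 1.1490
p-value (one-sided, H₁ less) = 0.87472
At α=0.05: p ≥ α → fail to reject H₀

reject H₀: no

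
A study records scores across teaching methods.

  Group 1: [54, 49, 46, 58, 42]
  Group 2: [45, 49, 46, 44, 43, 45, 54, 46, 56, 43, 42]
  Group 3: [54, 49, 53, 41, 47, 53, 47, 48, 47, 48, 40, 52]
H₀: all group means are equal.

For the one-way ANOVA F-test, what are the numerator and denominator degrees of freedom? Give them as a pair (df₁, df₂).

k = 3 groups, N = 28 total
df = (k−1, N−k) = (3−1, 28−3) = (2, 25)

degrees of freedom = [2, 25]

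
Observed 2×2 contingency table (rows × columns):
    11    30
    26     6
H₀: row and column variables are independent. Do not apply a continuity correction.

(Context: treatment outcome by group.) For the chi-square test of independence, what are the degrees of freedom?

df = (r−1)(c−1) = (2−1)·(2−1) = 1

degrees of freedom = 1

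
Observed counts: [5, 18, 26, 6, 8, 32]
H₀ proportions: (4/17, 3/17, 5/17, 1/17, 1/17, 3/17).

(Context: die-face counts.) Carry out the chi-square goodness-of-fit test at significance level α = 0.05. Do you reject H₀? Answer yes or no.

n = 95; E_i = n·p_i = [22.35, 16.76, 27.94, 5.59, 5.59, 16.76]
χ² = (5−22.35)²/22.35 + (18−16.76)²/16.76 + (26−27.94)²/27.94 + (6−5.59)²/5.59 + (8−5.59)²/5.59 + (32−16.76)²/16.76 = 28.6139
df = 5
p-value (upper-tail) = 0.00003
At α=0.05: p < α → reject H₀

reject H₀: yes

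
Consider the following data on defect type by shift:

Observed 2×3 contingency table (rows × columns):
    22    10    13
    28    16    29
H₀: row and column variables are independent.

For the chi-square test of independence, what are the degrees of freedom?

df = (r−1)(c−1) = (2−1)·(3−1) = 2

degrees of freedom = 2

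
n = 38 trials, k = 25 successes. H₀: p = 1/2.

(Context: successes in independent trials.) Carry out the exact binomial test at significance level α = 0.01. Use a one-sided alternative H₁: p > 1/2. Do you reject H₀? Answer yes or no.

reject H₀: no

Exact binomial: n=38, k=25, p₀=1/2=0.5000
P(X≥25) from Σ C(n,i)·p₀^i·(1−p₀)^(n−i)
p-value (one-sided, H₁ greater) = 0.03648
At α=0.01: p ≥ α → fail to reject H₀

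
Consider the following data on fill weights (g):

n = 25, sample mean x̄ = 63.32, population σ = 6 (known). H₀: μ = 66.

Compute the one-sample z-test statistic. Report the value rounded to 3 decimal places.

test statistic = -2.233

SE = σ/√n = 6/√25 = 1.2000
z = (x̄−μ₀)/SE = (63.32−66)/1.2000 = -2.2333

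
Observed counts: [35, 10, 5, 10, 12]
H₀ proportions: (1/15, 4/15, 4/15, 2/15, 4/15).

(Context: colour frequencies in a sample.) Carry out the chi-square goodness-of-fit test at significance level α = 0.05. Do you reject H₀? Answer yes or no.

reject H₀: yes

n = 72; E_i = n·p_i = [4.80, 19.20, 19.20, 9.60, 19.20]
χ² = (35−4.80)²/4.80 + (10−19.20)²/19.20 + (5−19.20)²/19.20 + (10−9.60)²/9.60 + (12−19.20)²/19.20 = 207.6354
df = 4
p-value (upper-tail) = 0.00000
At α=0.05: p < α → reject H₀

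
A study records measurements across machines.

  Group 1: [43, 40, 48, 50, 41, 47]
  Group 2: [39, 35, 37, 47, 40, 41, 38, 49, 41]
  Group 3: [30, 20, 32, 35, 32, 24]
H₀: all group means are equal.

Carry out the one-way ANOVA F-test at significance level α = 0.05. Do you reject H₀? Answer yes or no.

reject H₀: yes

Group means [44.83, 40.78, 28.83], grand mean 38.524
SSB = Σnᵢ(x̄ᵢ−x̄)² = 848.016; SSW = ΣΣ(x−x̄ᵢ)² = 409.222
MSB = 848.016/2 = 424.0079; MSW = 409.222/18 = 22.7346
F = MSB/MSW = 18.6504
df = (2, 18)
p-value (upper-tail) = 0.00004
At α=0.05: p < α → reject H₀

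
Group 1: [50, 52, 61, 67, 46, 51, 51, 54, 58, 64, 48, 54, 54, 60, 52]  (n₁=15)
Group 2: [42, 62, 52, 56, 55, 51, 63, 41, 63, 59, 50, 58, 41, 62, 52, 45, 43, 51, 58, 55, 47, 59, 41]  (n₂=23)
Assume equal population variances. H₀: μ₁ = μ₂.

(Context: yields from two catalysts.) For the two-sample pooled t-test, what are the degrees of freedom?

degrees of freedom = 36

df = n₁ + n₂ − 2 = 15 + 23 − 2 = 36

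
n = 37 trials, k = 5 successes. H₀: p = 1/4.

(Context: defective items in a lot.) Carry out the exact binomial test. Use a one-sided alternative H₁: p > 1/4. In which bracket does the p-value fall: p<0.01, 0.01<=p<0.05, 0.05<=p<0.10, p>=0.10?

p-value bracket: p>=0.10

Exact binomial: n=37, k=5, p₀=1/4=0.2500
P(X≥5) from Σ C(n,i)·p₀^i·(1−p₀)^(n−i)
p-value (one-sided, H₁ greater) = 0.97162
→ bracket: p>=0.10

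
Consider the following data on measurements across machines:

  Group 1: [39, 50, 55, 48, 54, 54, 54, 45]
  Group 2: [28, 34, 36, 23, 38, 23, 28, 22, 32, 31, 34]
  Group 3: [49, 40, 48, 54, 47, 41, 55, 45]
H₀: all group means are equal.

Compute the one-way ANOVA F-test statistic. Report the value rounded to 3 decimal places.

Group means [49.88, 29.91, 47.38], grand mean 41.000
SSB = Σnᵢ(x̄ᵢ−x̄)² = 2308.341; SSW = ΣΣ(x−x̄ᵢ)² = 735.659
MSB = 2308.341/2 = 1154.1705; MSW = 735.659/24 = 30.6525
F = MSB/MSW = 37.6534
df = (2, 24)

test statistic = 37.653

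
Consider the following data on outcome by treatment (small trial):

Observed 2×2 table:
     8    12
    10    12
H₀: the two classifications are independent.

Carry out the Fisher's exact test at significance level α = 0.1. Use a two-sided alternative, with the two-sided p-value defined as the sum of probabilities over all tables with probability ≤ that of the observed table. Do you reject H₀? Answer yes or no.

reject H₀: no

Margins: r₁=20, r₂=22, c₁=18, c₂=24, n=42
p_obs = C(20,8)·C(22,10)/C(42,18); sum pmf over tables with pmf ≤ p_obs
p-value (two-sided) = 0.76379
At α=0.1: p ≥ α → fail to reject H₀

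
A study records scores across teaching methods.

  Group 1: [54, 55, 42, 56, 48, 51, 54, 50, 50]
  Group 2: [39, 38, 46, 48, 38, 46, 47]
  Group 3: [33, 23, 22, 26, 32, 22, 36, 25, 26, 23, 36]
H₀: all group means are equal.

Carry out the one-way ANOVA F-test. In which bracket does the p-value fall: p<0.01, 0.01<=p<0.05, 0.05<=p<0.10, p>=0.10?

p-value bracket: p<0.01

Group means [51.11, 43.14, 27.64], grand mean 39.481
SSB = Σnᵢ(x̄ᵢ−x̄)² = 2854.449; SSW = ΣΣ(x−x̄ᵢ)² = 582.291
MSB = 2854.449/2 = 1427.2246; MSW = 582.291/24 = 24.2621
F = MSB/MSW = 58.8252
df = (2, 24)
p-value (upper-tail) = 0.00000
→ bracket: p<0.01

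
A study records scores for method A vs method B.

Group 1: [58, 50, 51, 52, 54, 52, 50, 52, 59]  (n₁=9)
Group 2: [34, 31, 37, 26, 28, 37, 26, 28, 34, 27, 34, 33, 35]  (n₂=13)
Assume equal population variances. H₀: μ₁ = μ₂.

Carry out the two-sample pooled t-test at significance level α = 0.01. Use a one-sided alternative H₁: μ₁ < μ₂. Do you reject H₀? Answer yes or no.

reject H₀: no

x̄₁=53.111, s₁=3.296, n₁=9
x̄₂=31.538, s₂=4.075, n₂=13
s_p² = [8·3.296² + 12·4.075²]/20 = 14.3060
SE = √(s_p²·(1/9+1/13)) = 1.6401
t = (53.111−31.538)/1.6401 = 13.1530
df = 20
p-value (one-sided, H₁ less) = 1.00000
At α=0.01: p ≥ α → fail to reject H₀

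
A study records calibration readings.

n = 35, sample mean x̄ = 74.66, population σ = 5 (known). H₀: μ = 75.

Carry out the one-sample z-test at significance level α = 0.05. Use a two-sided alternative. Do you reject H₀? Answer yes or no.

reject H₀: no

SE = σ/√n = 5/√35 = 0.8452
z = (x̄−μ₀)/SE = (74.66−75)/0.8452 = -0.4023
p-value (two-sided) = 0.68747
At α=0.05: p ≥ α → fail to reject H₀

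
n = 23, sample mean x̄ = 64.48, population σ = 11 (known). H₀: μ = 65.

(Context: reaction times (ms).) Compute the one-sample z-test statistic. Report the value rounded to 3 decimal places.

SE = σ/√n = 11/√23 = 2.2937
z = (x̄−μ₀)/SE = (64.48−65)/2.2937 = -0.2267

test statistic = -0.227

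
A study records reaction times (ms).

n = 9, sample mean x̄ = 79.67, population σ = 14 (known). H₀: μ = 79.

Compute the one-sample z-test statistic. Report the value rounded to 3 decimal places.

test statistic = 0.144

SE = σ/√n = 14/√9 = 4.6667
z = (x̄−μ₀)/SE = (79.67−79)/4.6667 = 0.1436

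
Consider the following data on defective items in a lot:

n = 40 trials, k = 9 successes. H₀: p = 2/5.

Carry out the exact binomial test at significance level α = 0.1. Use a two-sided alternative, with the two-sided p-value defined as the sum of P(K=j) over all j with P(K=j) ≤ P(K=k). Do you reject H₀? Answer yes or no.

reject H₀: yes

Exact binomial: n=40, k=9, p₀=2/5=0.4000
P(X=j) = C(n,j)·p₀^j·(1−p₀)^(n−j); p = Σ P(X=j) over j with P(X=j) ≤ P(X=9)
p-value (two-sided) = 0.02391
At α=0.1: p < α → reject H₀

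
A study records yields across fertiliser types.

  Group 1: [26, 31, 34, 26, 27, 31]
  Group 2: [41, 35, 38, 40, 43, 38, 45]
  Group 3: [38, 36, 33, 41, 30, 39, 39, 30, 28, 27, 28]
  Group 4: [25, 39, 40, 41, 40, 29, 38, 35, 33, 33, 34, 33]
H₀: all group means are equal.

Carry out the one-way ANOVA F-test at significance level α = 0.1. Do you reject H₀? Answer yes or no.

Group means [29.17, 40.00, 33.55, 35.00], grand mean 34.556
SSB = Σnᵢ(x̄ᵢ−x̄)² = 395.328; SSW = ΣΣ(x−x̄ᵢ)² = 653.561
MSB = 395.328/3 = 131.7761; MSW = 653.561/32 = 20.4238
F = MSB/MSW = 6.4521
df = (3, 32)
p-value (upper-tail) = 0.00153
At α=0.1: p < α → reject H₀

reject H₀: yes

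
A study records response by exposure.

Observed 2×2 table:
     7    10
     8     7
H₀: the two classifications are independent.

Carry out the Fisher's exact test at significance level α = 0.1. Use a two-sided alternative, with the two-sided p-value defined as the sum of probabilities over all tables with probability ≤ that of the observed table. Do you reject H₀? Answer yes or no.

reject H₀: no

Margins: r₁=17, r₂=15, c₁=15, c₂=17, n=32
p_obs = C(17,7)·C(15,8)/C(32,15); sum pmf over tables with pmf ≤ p_obs
p-value (two-sided) = 0.72348
At α=0.1: p ≥ α → fail to reject H₀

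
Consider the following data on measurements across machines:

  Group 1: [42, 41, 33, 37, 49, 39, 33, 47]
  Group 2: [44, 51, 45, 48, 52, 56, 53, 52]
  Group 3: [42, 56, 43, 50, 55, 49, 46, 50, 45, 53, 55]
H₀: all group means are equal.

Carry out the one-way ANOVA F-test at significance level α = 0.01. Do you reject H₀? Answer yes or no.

reject H₀: yes

Group means [40.12, 50.12, 49.45], grand mean 46.889
SSB = Σnᵢ(x̄ᵢ−x̄)² = 522.189; SSW = ΣΣ(x−x̄ᵢ)² = 608.477
MSB = 522.189/2 = 261.0947; MSW = 608.477/24 = 25.3532
F = MSB/MSW = 10.2983
df = (2, 24)
p-value (upper-tail) = 0.00059
At α=0.01: p < α → reject H₀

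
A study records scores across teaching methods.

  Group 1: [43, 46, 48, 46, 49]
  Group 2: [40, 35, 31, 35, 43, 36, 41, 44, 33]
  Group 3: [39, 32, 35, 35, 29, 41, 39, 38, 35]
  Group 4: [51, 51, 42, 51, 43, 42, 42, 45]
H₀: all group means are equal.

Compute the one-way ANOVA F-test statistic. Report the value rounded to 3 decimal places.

Group means [46.40, 37.56, 35.89, 45.88], grand mean 40.645
SSB = Σnᵢ(x̄ᵢ−x̄)² = 673.911; SSW = ΣΣ(x−x̄ᵢ)² = 437.186
MSB = 673.911/3 = 224.6369; MSW = 437.186/27 = 16.1921
F = MSB/MSW = 13.8733
df = (3, 27)

test statistic = 13.873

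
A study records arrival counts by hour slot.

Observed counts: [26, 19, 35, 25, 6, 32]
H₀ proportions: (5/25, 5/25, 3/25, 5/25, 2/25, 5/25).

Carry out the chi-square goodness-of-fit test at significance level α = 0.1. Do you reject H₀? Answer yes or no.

n = 143; E_i = n·p_i = [28.60, 28.60, 17.16, 28.60, 11.44, 28.60]
χ² = (26−28.60)²/28.60 + (19−28.60)²/28.60 + (35−17.16)²/17.16 + (25−28.60)²/28.60 + (6−11.44)²/11.44 + (32−28.60)²/28.60 = 25.4499
df = 5
p-value (upper-tail) = 0.00011
At α=0.1: p < α → reject H₀

reject H₀: yes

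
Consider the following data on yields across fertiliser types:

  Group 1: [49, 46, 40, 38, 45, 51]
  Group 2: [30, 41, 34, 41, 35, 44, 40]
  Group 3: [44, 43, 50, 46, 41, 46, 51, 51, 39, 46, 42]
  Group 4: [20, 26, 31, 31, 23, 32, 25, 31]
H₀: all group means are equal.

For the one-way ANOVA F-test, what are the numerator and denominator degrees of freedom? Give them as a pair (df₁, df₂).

degrees of freedom = [3, 28]

k = 4 groups, N = 32 total
df = (k−1, N−k) = (4−1, 32−4) = (3, 28)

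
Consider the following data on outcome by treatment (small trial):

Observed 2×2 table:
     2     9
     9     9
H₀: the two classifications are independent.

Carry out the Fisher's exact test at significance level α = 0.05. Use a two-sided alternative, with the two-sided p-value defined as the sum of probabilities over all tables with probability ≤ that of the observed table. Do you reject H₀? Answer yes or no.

Margins: r₁=11, r₂=18, c₁=11, c₂=18, n=29
p_obs = C(11,2)·C(18,9)/C(29,11); sum pmf over tables with pmf ≤ p_obs
p-value (two-sided) = 0.12545
At α=0.05: p ≥ α → fail to reject H₀

reject H₀: no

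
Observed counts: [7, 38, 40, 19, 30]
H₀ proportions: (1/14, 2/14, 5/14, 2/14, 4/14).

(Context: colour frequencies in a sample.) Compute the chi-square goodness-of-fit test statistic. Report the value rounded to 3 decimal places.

n = 134; E_i = n·p_i = [9.57, 19.14, 47.86, 19.14, 38.29]
χ² = (7−9.57)²/9.57 + (38−19.14)²/19.14 + (40−47.86)²/47.86 + (19−19.14)²/19.14 + (30−38.29)²/38.29 = 22.3507
df = 4

test statistic = 22.351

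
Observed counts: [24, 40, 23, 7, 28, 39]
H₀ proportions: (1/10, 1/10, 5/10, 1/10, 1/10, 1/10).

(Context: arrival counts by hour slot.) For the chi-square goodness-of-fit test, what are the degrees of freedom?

df = k − 1 = 6 − 1 = 5

degrees of freedom = 5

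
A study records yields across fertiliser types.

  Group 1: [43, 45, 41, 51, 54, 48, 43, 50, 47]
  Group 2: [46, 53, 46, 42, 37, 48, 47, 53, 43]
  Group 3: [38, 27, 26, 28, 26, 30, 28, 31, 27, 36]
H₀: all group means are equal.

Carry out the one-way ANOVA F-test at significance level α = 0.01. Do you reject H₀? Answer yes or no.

Group means [46.89, 46.11, 29.70], grand mean 40.500
SSB = Σnᵢ(x̄ᵢ−x̄)² = 1817.122; SSW = ΣΣ(x−x̄ᵢ)² = 513.878
MSB = 1817.122/2 = 908.5611; MSW = 513.878/25 = 20.5551
F = MSB/MSW = 44.2012
df = (2, 25)
p-value (upper-tail) = 0.00000
At α=0.01: p < α → reject H₀

reject H₀: yes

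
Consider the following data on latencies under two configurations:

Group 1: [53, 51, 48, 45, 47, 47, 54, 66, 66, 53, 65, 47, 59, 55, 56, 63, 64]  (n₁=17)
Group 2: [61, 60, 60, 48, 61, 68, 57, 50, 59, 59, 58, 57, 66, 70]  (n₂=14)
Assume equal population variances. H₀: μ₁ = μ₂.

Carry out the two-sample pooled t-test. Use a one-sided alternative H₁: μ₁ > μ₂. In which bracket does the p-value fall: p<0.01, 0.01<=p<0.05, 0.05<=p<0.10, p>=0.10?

p-value bracket: p>=0.10

x̄₁=55.235, s₁=7.370, n₁=17
x̄₂=59.571, s₂=5.996, n₂=14
s_p² = [16·7.370² + 13·5.996²]/29 = 46.0858
SE = √(s_p²·(1/17+1/14)) = 2.4501
t = (55.235−59.571)/2.4501 = -1.7698
df = 29
p-value (one-sided, H₁ greater) = 0.95636
→ bracket: p>=0.10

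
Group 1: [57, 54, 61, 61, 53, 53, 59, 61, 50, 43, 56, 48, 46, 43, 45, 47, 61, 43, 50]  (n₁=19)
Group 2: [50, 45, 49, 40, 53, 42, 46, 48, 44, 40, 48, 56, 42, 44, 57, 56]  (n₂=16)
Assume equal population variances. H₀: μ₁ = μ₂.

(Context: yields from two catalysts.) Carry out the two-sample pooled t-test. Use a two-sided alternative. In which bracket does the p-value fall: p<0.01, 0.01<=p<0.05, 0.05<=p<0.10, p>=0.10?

p-value bracket: 0.01<=p<0.05

x̄₁=52.158, s₁=6.652, n₁=19
x̄₂=47.500, s₂=5.657, n₂=16
s_p² = [18·6.652² + 15·5.657²]/33 = 38.6826
SE = √(s_p²·(1/19+1/16)) = 2.1104
t = (52.158−47.500)/2.1104 = 2.2072
df = 33
p-value (two-sided) = 0.03437
→ bracket: 0.01<=p<0.05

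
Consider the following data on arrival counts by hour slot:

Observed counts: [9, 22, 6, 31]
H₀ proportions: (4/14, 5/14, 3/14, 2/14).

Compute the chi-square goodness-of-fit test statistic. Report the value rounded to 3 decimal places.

test statistic = 57.496

n = 68; E_i = n·p_i = [19.43, 24.29, 14.57, 9.71]
χ² = (9−19.43)²/19.43 + (22−24.29)²/24.29 + (6−14.57)²/14.57 + (31−9.71)²/9.71 = 57.4956
df = 3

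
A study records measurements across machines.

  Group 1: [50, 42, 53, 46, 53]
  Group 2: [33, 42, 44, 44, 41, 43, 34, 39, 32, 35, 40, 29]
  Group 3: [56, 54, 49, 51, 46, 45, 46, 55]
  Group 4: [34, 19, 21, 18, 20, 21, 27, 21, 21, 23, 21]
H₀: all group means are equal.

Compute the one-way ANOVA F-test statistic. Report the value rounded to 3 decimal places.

test statistic = 65.844

Group means [48.80, 38.00, 50.25, 22.36], grand mean 37.444
SSB = Σnᵢ(x̄ᵢ−x̄)² = 4462.043; SSW = ΣΣ(x−x̄ᵢ)² = 722.845
MSB = 4462.043/3 = 1487.3478; MSW = 722.845/32 = 22.5889
F = MSB/MSW = 65.8441
df = (3, 32)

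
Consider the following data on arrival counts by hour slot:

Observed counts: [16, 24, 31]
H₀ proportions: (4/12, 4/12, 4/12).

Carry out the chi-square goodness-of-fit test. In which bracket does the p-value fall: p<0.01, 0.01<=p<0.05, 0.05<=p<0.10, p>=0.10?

n = 71; E_i = n·p_i = [23.67, 23.67, 23.67]
χ² = (16−23.67)²/23.67 + (24−23.67)²/23.67 + (31−23.67)²/23.67 = 4.7606
df = 2
p-value (upper-tail) = 0.09252
→ bracket: 0.05<=p<0.10

p-value bracket: 0.05<=p<0.10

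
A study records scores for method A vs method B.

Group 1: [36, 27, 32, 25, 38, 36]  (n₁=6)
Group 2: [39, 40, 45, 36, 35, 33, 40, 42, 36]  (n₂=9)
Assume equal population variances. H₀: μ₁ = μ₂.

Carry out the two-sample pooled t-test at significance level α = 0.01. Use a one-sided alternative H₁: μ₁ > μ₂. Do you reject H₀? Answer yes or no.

reject H₀: no

x̄₁=32.333, s₁=5.317, n₁=6
x̄₂=38.444, s₂=3.779, n₂=9
s_p² = [5·5.317² + 8·3.779²]/13 = 19.6581
SE = √(s_p²·(1/6+1/9)) = 2.3368
t = (32.333−38.444)/2.3368 = -2.6152
df = 13
p-value (one-sided, H₁ greater) = 0.98931
At α=0.01: p ≥ α → fail to reject H₀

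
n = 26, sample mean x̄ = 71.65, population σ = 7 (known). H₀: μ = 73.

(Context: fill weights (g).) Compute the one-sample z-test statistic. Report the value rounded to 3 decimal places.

SE = σ/√n = 7/√26 = 1.3728
z = (x̄−μ₀)/SE = (71.65−73)/1.3728 = -0.9834

test statistic = -0.983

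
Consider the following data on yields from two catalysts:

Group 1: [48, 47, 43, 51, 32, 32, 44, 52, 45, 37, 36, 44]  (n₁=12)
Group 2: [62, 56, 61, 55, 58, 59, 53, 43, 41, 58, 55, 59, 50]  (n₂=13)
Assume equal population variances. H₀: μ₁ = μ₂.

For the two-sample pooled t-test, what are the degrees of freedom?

df = n₁ + n₂ − 2 = 12 + 13 − 2 = 23

degrees of freedom = 23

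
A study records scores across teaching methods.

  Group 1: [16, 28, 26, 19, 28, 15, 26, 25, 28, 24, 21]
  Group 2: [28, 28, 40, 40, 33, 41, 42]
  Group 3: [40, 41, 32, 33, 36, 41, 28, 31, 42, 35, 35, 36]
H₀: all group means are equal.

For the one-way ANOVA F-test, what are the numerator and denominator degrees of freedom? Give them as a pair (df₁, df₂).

degrees of freedom = [2, 27]

k = 3 groups, N = 30 total
df = (k−1, N−k) = (3−1, 30−3) = (2, 27)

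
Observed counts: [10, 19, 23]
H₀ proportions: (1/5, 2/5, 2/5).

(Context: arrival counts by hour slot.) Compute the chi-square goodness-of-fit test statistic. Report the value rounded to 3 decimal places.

test statistic = 0.404

n = 52; E_i = n·p_i = [10.40, 20.80, 20.80]
χ² = (10−10.40)²/10.40 + (19−20.80)²/20.80 + (23−20.80)²/20.80 = 0.4038
df = 2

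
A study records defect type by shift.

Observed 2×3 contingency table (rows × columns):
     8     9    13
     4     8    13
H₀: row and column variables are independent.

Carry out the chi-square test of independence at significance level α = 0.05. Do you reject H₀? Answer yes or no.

reject H₀: no

Row totals [30, 25], col totals [12, 17, 26], n=55
χ² = (8−6.55)²/6.55 + (9−9.27)²/9.27 + (13−14.18)²/14.18 + (4−5.45)²/5.45 + (8−7.73)²/7.73 + (13−11.82)²/11.82 = 0.9454
df = 2
p-value (upper-tail) = 0.62331
At α=0.05: p ≥ α → fail to reject H₀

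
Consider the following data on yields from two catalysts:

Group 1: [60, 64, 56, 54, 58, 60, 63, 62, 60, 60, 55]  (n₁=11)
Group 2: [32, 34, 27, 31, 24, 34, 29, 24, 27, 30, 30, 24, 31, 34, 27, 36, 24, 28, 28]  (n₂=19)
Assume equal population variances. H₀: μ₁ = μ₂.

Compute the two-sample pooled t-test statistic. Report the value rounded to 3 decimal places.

x̄₁=59.273, s₁=3.228, n₁=11
x̄₂=29.158, s₂=3.775, n₂=19
s_p² = [10·3.228² + 18·3.775²]/28 = 12.8824
SE = √(s_p²·(1/11+1/19)) = 1.3598
t = (59.273−29.158)/1.3598 = 22.1459
df = 28

test statistic = 22.146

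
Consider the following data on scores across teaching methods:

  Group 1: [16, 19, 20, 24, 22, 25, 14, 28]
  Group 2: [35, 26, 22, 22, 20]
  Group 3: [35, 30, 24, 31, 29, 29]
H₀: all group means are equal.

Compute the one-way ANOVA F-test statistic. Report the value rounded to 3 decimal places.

test statistic = 5.708

Group means [21.00, 25.00, 29.67], grand mean 24.789
SSB = Σnᵢ(x̄ᵢ−x̄)² = 257.825; SSW = ΣΣ(x−x̄ᵢ)² = 361.333
MSB = 257.825/2 = 128.9123; MSW = 361.333/16 = 22.5833
F = MSB/MSW = 5.7083
df = (2, 16)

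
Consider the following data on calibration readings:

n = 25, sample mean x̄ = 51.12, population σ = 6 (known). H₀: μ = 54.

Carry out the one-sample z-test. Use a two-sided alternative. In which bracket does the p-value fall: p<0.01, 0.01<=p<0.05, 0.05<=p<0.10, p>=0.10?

SE = σ/√n = 6/√25 = 1.2000
z = (x̄−μ₀)/SE = (51.12−54)/1.2000 = -2.4000
p-value (two-sided) = 0.01640
→ bracket: 0.01<=p<0.05

p-value bracket: 0.01<=p<0.05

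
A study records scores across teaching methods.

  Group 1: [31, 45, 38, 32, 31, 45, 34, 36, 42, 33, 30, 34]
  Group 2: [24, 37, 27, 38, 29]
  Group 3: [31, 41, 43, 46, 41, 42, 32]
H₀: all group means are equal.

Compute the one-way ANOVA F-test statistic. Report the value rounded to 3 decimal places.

test statistic = 3.254

Group means [35.92, 31.00, 39.43], grand mean 35.917
SSB = Σnᵢ(x̄ᵢ−x̄)² = 207.202; SSW = ΣΣ(x−x̄ᵢ)² = 668.631
MSB = 207.202/2 = 103.6012; MSW = 668.631/21 = 31.8396
F = MSB/MSW = 3.2539
df = (2, 21)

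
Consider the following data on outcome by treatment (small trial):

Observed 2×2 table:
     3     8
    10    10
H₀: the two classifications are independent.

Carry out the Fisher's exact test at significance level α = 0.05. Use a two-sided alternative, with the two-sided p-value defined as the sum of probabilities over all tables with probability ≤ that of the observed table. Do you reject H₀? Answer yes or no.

Margins: r₁=11, r₂=20, c₁=13, c₂=18, n=31
p_obs = C(11,3)·C(20,10)/C(31,13); sum pmf over tables with pmf ≤ p_obs
p-value (two-sided) = 0.27546
At α=0.05: p ≥ α → fail to reject H₀

reject H₀: no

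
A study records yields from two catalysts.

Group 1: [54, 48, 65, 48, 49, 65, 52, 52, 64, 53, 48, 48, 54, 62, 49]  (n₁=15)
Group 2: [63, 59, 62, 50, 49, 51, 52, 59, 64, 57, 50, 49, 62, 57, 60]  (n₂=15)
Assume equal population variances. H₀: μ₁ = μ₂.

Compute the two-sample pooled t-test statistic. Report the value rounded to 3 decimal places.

test statistic = -0.989

x̄₁=54.067, s₁=6.595, n₁=15
x̄₂=56.267, s₂=5.548, n₂=15
s_p² = [14·6.595² + 14·5.548²]/28 = 37.1381
SE = √(s_p²·(1/15+1/15)) = 2.2253
t = (54.067−56.267)/2.2253 = -0.9887
df = 28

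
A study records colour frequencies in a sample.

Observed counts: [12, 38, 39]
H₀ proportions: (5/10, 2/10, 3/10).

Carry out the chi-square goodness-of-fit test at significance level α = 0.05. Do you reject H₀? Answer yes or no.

n = 89; E_i = n·p_i = [44.50, 17.80, 26.70]
χ² = (12−44.50)²/44.50 + (38−17.80)²/17.80 + (39−26.70)²/26.70 = 52.3258
df = 2
p-value (upper-tail) = 0.00000
At α=0.05: p < α → reject H₀

reject H₀: yes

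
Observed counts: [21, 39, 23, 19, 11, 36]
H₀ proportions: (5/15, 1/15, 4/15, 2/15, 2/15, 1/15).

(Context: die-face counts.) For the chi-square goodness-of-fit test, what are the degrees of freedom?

degrees of freedom = 5

df = k − 1 = 6 − 1 = 5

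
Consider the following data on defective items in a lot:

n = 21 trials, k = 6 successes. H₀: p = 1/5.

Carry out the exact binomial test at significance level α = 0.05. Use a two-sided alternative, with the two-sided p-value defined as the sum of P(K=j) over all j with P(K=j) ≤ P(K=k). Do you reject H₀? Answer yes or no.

Exact binomial: n=21, k=6, p₀=1/5=0.2000
P(X=j) = C(n,j)·p₀^j·(1−p₀)^(n−j); p = Σ P(X=j) over j with P(X=j) ≤ P(X=6)
p-value (two-sided) = 0.40941
At α=0.05: p ≥ α → fail to reject H₀

reject H₀: no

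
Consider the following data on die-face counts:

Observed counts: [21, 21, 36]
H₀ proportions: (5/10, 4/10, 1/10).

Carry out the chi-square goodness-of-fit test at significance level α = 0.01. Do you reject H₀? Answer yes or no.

n = 78; E_i = n·p_i = [39.00, 31.20, 7.80]
χ² = (21−39.00)²/39.00 + (21−31.20)²/31.20 + (36−7.80)²/7.80 = 113.5962
df = 2
p-value (upper-tail) = 0.00000
At α=0.01: p < α → reject H₀

reject H₀: yes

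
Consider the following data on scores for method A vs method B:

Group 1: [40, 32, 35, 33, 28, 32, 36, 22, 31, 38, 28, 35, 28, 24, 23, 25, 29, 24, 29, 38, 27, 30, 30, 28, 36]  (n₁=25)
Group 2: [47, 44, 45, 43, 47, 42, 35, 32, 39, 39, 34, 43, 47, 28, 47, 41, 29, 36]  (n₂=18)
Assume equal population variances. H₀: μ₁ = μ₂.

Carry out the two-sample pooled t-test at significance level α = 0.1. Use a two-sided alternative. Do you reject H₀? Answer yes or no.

x̄₁=30.440, s₁=5.001, n₁=25
x̄₂=39.889, s₂=6.267, n₂=18
s_p² = [24·5.001² + 17·6.267²]/41 = 30.9253
SE = √(s_p²·(1/25+1/18)) = 1.7190
t = (30.440−39.889)/1.7190 = -5.4966
df = 41
p-value (two-sided) = 0.00000
At α=0.1: p < α → reject H₀

reject H₀: yes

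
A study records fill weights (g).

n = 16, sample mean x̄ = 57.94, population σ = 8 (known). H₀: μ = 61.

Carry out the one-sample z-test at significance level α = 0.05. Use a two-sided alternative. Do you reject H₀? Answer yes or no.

reject H₀: no

SE = σ/√n = 8/√16 = 2.0000
z = (x̄−μ₀)/SE = (57.94−61)/2.0000 = -1.5300
p-value (two-sided) = 0.12602
At α=0.05: p ≥ α → fail to reject H₀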